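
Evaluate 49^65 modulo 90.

79

65 in binary is 1000001, i.e. 65 = 64 + 1.
49^1 ≡ 49 (mod 90)
49^2 ≡ 49^2 = 2401 ≡ 61 (mod 90)
49^4 ≡ 61^2 = 3721 ≡ 31 (mod 90)
49^8 ≡ 31^2 = 961 ≡ 61 (mod 90)
49^16 ≡ 61^2 = 3721 ≡ 31 (mod 90)
49^32 ≡ 31^2 = 961 ≡ 61 (mod 90)
49^64 ≡ 61^2 = 3721 ≡ 31 (mod 90)
49^65 = 49^64 × 49^1 ≡ 31 × 49 (mod 90).
31 × 49 = 1519 ≡ 79 (mod 90).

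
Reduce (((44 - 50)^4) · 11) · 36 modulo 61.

23

44 - 50 = -6 ≡ 55 (mod 61)
(55)^4 ≡ 15 (mod 61)
15 · 11 = 165 ≡ 43 (mod 61)
43 · 36 = 1548 ≡ 23 (mod 61)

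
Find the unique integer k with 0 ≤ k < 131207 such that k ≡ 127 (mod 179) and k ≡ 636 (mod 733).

94460

179⁻¹ mod 733: 179*86 ≡ 1 (mod 733), so 179⁻¹ ≡ 86.
k = 127 + 179*((636 − 127)*86 mod 733) = 127 + 179*527 = 94460.
Check: 94460 mod 179 = 127, 94460 mod 733 = 636. ✓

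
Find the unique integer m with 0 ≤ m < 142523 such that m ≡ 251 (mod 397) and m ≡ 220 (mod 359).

48685

397⁻¹ mod 359: 397·274 ≡ 1 (mod 359), so 397⁻¹ ≡ 274.
m = 251 + 397·((220 − 251)·274 mod 359) = 251 + 397·122 = 48685.
Check: 48685 mod 397 = 251, 48685 mod 359 = 220. ✓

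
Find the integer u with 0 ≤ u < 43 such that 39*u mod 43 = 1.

32

43 = 1×39 + 4
39 = 9×4 + 3
4 = 1×3 + 1
3 = 3×1 + 0
gcd(39, 43) = 1, so the inverse exists.
Bézout: 1 = 10×43 − 11×39.
So 39⁻¹ ≡ −11 ≡ 32 (mod 43).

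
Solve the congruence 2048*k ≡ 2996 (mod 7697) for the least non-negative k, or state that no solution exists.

gcd(2048, 7697) = 1, so a unique solution mod 7697 exists.
2048⁻¹ ≡ 4867 (mod 7697).
k ≡ 4867*2996 ≡ 3414 (mod 7697).

3414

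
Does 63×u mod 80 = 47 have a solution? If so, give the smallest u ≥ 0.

gcd(63, 80) = 1, so a unique solution mod 80 exists.
63⁻¹ ≡ 47 (mod 80).
u ≡ 47×47 ≡ 49 (mod 80).

49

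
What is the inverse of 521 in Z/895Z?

Run the extended Euclidean algorithm:
895 = 1*521 + 374
521 = 1*374 + 147
374 = 2*147 + 80
147 = 1*80 + 67
80 = 1*67 + 13
67 = 5*13 + 2
13 = 6*2 + 1
2 = 2*1 + 0
gcd(521, 895) = 1, so the inverse exists.
Back-substitute for 1:
1 = 1*13 − 6*2
  = −6*67 + 31*13
  = 31*80 − 37*67
  = −37*147 + 68*80
  = 68*374 − 173*147
  = −173*521 + 241*374
  = 241*895 − 414*521
So 521⁻¹ ≡ −414 ≡ 481 (mod 895).

481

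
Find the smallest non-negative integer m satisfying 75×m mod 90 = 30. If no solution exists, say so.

4

gcd(75, 90) = 15, and 15 | 30, so solutions exist.
Divide through by 15: 5×m mod 6 = 2.
5⁻¹ ≡ 5 (mod 6).
m ≡ 5×2 ≡ 4 (mod 6).
The smallest non-negative solution is m = 4.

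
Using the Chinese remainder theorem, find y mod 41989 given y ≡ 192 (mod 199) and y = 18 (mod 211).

24072

199⁻¹ mod 211: 199×123 ≡ 1 (mod 211), so 199⁻¹ ≡ 123.
y = 192 + 199×((18 − 192)×123 mod 211) = 192 + 199×120 = 24072.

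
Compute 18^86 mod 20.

18^1 ≡ 18 (mod 20)
18^2 ≡ 18^2 = 324 ≡ 4 (mod 20)
18^4 ≡ 4^2 = 16 (mod 20)
18^8 ≡ 16^2 = 256 ≡ 16 (mod 20)
18^16 ≡ 16^2 = 256 ≡ 16 (mod 20)
18^32 ≡ 16^2 = 256 ≡ 16 (mod 20)
18^64 ≡ 16^2 = 256 ≡ 16 (mod 20)
18^86 = 18^64 × 18^16 × 18^4 × 18^2 ≡ 16 × 16 × 16 × 4 (mod 20).
Accumulate the product:
16 × 16 = 256 ≡ 16
16 × 16 = 256 ≡ 16
16 × 4 = 64 ≡ 4

4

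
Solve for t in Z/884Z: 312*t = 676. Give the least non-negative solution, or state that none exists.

5

gcd(312, 884) = 52, and 52 | 676, so solutions exist.
Divide through by 52: 6*t = 13 (mod 17).
6⁻¹ ≡ 3 (mod 17).
t ≡ 3*13 ≡ 5 (mod 17).
The smallest non-negative solution is t = 5.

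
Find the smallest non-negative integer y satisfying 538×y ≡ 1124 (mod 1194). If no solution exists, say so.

497

gcd(538, 1194) = 2, and 2 | 1124, so solutions exist.
Divide through by 2: 269×y ≡ 562 mod 597.
269⁻¹ ≡ 344 (mod 597).
y ≡ 344×562 ≡ 497 (mod 597).
The smallest non-negative solution is y = 497.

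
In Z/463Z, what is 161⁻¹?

440

463 = 2*161 + 141
161 = 1*141 + 20
141 = 7*20 + 1
20 = 20*1 + 0
gcd(161, 463) = 1, so the inverse exists.
Back-substitute for 1:
1 = 1*141 − 7*20
  = −7*161 + 8*141
  = 8*463 − 23*161
So 161⁻¹ ≡ −23 ≡ 440 (mod 463).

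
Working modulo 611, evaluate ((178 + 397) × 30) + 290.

178 + 397 = 575
575 × 30 = 17250 ≡ 142 (mod 611)
142 + 290 = 432

432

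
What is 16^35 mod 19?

6

35 in binary is 100011, i.e. 35 = 32 + 2 + 1.
16^1 ≡ 16 (mod 19)
16^2 ≡ 16^2 = 256 ≡ 9 (mod 19)
16^4 ≡ 9^2 = 81 ≡ 5 (mod 19)
16^8 ≡ 5^2 = 25 ≡ 6 (mod 19)
16^16 ≡ 6^2 = 36 ≡ 17 (mod 19)
16^32 ≡ 17^2 = 289 ≡ 4 (mod 19)
16^35 = 16^32 * 16^2 * 16^1 ≡ 4 * 9 * 16 (mod 19).
Accumulate the product:
4 * 9 = 36 ≡ 17
17 * 16 = 272 ≡ 6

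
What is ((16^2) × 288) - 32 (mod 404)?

168

(16)^2 ≡ 256 (mod 404)
256 × 288 = 73728 ≡ 200 (mod 404)
200 - 32 = 168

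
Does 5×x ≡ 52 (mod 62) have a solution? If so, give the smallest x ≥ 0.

60

gcd(5, 62) = 1, so a unique solution mod 62 exists.
5⁻¹ ≡ 25 (mod 62).
x ≡ 25×52 ≡ 60 (mod 62).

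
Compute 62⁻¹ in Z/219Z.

53

Run the extended Euclidean algorithm:
219 = 3*62 + 33
62 = 1*33 + 29
33 = 1*29 + 4
29 = 7*4 + 1
4 = 4*1 + 0
gcd(62, 219) = 1, so the inverse exists.
Bézout: 1 = −15*219 + 53*62.
So 62⁻¹ ≡ 53 (mod 219).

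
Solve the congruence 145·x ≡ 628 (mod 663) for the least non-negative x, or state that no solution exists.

457

gcd(145, 663) = 1, so a unique solution mod 663 exists.
145⁻¹ ≡ 631 (mod 663).
x ≡ 631·628 ≡ 457 (mod 663).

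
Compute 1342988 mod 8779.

1342988 = 152×8779 + 8580, so 1342988 ≡ 8580 (mod 8779).

8580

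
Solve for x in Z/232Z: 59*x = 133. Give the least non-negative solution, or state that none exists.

gcd(59, 232) = 1, so a unique solution mod 232 exists.
59⁻¹ ≡ 59 (mod 232).
x ≡ 59*133 ≡ 191 (mod 232).

191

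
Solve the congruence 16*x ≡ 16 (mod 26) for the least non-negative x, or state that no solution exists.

gcd(16, 26) = 2, and 2 | 16, so solutions exist.
Divide through by 2: 8*x mod 13 = 8.
8⁻¹ ≡ 5 (mod 13).
x ≡ 5*8 ≡ 1 (mod 13).
The smallest non-negative solution is x = 1.

1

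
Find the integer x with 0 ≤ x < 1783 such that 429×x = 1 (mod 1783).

1783 = 4*429 + 67
429 = 6*67 + 27
67 = 2*27 + 13
27 = 2*13 + 1
13 = 13*1 + 0
gcd(429, 1783) = 1, so the inverse exists.
Bézout: 1 = −32*1783 + 133*429.
So 429⁻¹ ≡ 133 (mod 1783).

133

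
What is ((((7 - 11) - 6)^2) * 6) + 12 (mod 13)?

1

7 - 11 = -4 ≡ 9 (mod 13)
9 - 6 = 3
(3)^2 ≡ 9 (mod 13)
9 * 6 = 54 ≡ 2 (mod 13)
2 + 12 = 14 ≡ 1 (mod 13)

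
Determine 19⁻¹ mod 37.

2

Run the extended Euclidean algorithm:
37 = 1×19 + 18
19 = 1×18 + 1
18 = 18×1 + 0
gcd(19, 37) = 1, so the inverse exists.
Bézout: 1 = −1×37 + 2×19.
So 19⁻¹ ≡ 2 (mod 37).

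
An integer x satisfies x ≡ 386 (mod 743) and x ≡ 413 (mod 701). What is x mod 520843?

186879

743⁻¹ mod 701: 743×217 ≡ 1 (mod 701), so 743⁻¹ ≡ 217.
x = 386 + 743×((413 − 386)×217 mod 701) = 386 + 743×251 = 186879.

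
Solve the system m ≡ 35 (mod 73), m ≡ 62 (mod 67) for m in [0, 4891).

2809

73⁻¹ mod 67: 73*56 ≡ 1 (mod 67), so 73⁻¹ ≡ 56.
m = 35 + 73*((62 − 35)*56 mod 67) = 35 + 73*38 = 2809.
Check: 2809 mod 73 = 35, 2809 mod 67 = 62. ✓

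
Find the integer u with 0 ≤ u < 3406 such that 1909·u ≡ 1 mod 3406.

3406 = 1·1909 + 1497
1909 = 1·1497 + 412
1497 = 3·412 + 261
412 = 1·261 + 151
261 = 1·151 + 110
151 = 1·110 + 41
110 = 2·41 + 28
41 = 1·28 + 13
28 = 2·13 + 2
13 = 6·2 + 1
2 = 2·1 + 0
gcd(1909, 3406) = 1, so the inverse exists.
Back-substitute for 1:
1 = 1·13 − 6·2
  = −6·28 + 13·13
  = 13·41 − 19·28
  = −19·110 + 51·41
  = 51·151 − 70·110
  = −70·261 + 121·151
  = 121·412 − 191·261
  = −191·1497 + 694·412
  = 694·1909 − 885·1497
  = −885·3406 + 1579·1909
So 1909⁻¹ ≡ 1579 (mod 3406).

1579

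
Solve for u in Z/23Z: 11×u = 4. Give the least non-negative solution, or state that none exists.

15

gcd(11, 23) = 1, so a unique solution mod 23 exists.
11⁻¹ ≡ 21 (mod 23).
u ≡ 21×4 ≡ 15 (mod 23).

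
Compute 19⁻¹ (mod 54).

Apply the Euclidean algorithm and back-substitute:
54 = 2·19 + 16
19 = 1·16 + 3
16 = 5·3 + 1
3 = 3·1 + 0
gcd(19, 54) = 1, so the inverse exists.
Back-substitute for 1:
1 = 1·16 − 5·3
  = −5·19 + 6·16
  = 6·54 − 17·19
So 19⁻¹ ≡ −17 ≡ 37 (mod 54).

37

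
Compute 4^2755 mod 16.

4^1 ≡ 4 (mod 16)
4^2 ≡ 4^2 = 16 ≡ 0 (mod 16)
4^4 ≡ 0^2 = 0 (mod 16)
4^8 ≡ 0^2 = 0 (mod 16)
4^16 ≡ 0^2 = 0 (mod 16)
4^32 ≡ 0^2 = 0 (mod 16)
4^64 ≡ 0^2 = 0 (mod 16)
4^128 ≡ 0^2 = 0 (mod 16)
4^256 ≡ 0^2 = 0 (mod 16)
4^512 ≡ 0^2 = 0 (mod 16)
4^1024 ≡ 0^2 = 0 (mod 16)
4^2048 ≡ 0^2 = 0 (mod 16)
4^2755 = 4^2048 × 4^512 × 4^128 × 4^64 × 4^2 × 4^1 ≡ 0 × 0 × 0 × 0 × 0 × 4 (mod 16).
Accumulate the product:
0 × 0 = 0
0 × 0 = 0
0 × 0 = 0
0 × 0 = 0
0 × 4 = 0

0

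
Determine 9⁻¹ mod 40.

9

Apply the Euclidean algorithm and back-substitute:
40 = 4·9 + 4
9 = 2·4 + 1
4 = 4·1 + 0
gcd(9, 40) = 1, so the inverse exists.
Back-substitute for 1:
1 = 1·9 − 2·4
  = −2·40 + 9·9
So 9⁻¹ ≡ 9 (mod 40).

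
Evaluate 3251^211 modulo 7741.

836

Compute successive squares:
211 in binary is 11010011, i.e. 211 = 128 + 64 + 16 + 2 + 1.
3251^1 ≡ 3251 (mod 7741)
3251^2 ≡ 3251^2 = 10569001 ≡ 2536 (mod 7741)
3251^4 ≡ 2536^2 = 6431296 ≡ 6266 (mod 7741)
3251^8 ≡ 6266^2 = 39262756 ≡ 404 (mod 7741)
3251^16 ≡ 404^2 = 163216 ≡ 655 (mod 7741)
3251^32 ≡ 655^2 = 429025 ≡ 3270 (mod 7741)
3251^64 ≡ 3270^2 = 10692900 ≡ 2579 (mod 7741)
3251^128 ≡ 2579^2 = 6651241 ≡ 1722 (mod 7741)
3251^211 = 3251^128 × 3251^64 × 3251^16 × 3251^2 × 3251^1 ≡ 1722 × 2579 × 655 × 2536 × 3251 (mod 7741).
Accumulate the product:
1722 × 2579 = 4441038 ≡ 5445
5445 × 655 = 3566475 ≡ 5615
5615 × 2536 = 14239640 ≡ 3941
3941 × 3251 = 12812191 ≡ 836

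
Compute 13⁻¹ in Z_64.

By the extended Euclidean algorithm:
64 = 4*13 + 12
13 = 1*12 + 1
12 = 12*1 + 0
gcd(13, 64) = 1, so the inverse exists.
Back-substitute for 1:
1 = 1*13 − 1*12
  = −1*64 + 5*13
So 13⁻¹ ≡ 5 (mod 64).

5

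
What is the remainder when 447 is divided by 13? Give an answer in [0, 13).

447 = 34*13 + 5, so 447 ≡ 5 (mod 13).

5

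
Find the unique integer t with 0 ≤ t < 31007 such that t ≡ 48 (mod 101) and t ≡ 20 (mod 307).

2169

101⁻¹ mod 307: 101·76 ≡ 1 (mod 307), so 101⁻¹ ≡ 76.
t = 48 + 101·((20 − 48)·76 mod 307) = 48 + 101·21 = 2169.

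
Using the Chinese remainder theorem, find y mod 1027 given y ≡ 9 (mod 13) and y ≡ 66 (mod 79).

13⁻¹ mod 79: 13×73 ≡ 1 (mod 79), so 13⁻¹ ≡ 73.
y = 9 + 13×((66 − 9)×73 mod 79) = 9 + 13×53 = 698.

698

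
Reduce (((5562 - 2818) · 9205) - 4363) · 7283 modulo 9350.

6231

5562 - 2818 = 2744
2744 · 9205 = 25258520 ≡ 4170 (mod 9350)
4170 - 4363 = -193 ≡ 9157 (mod 9350)
9157 · 7283 = 66690431 ≡ 6231 (mod 9350)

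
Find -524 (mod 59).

-524 = -9×59 + 7, so -524 ≡ 7 (mod 59).

7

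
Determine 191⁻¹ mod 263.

263 = 1×191 + 72
191 = 2×72 + 47
72 = 1×47 + 25
47 = 1×25 + 22
25 = 1×22 + 3
22 = 7×3 + 1
3 = 3×1 + 0
gcd(191, 263) = 1, so the inverse exists.
Back-substitute for 1:
1 = 1×22 − 7×3
  = −7×25 + 8×22
  = 8×47 − 15×25
  = −15×72 + 23×47
  = 23×191 − 61×72
  = −61×263 + 84×191
So 191⁻¹ ≡ 84 (mod 263).

84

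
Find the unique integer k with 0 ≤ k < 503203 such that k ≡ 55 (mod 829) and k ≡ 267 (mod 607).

281915

829⁻¹ mod 607: 829·391 ≡ 1 (mod 607), so 829⁻¹ ≡ 391.
k = 55 + 829·((267 − 55)·391 mod 607) = 55 + 829·340 = 281915.
Check: 281915 mod 829 = 55, 281915 mod 607 = 267. ✓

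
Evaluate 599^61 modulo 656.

599

61 in binary is 111101, i.e. 61 = 32 + 16 + 8 + 4 + 1.
599^1 ≡ 599 (mod 656)
599^2 ≡ 599^2 = 358801 ≡ 625 (mod 656)
599^4 ≡ 625^2 = 390625 ≡ 305 (mod 656)
599^8 ≡ 305^2 = 93025 ≡ 529 (mod 656)
599^16 ≡ 529^2 = 279841 ≡ 385 (mod 656)
599^32 ≡ 385^2 = 148225 ≡ 625 (mod 656)
599^61 = 599^32 * 599^16 * 599^8 * 599^4 * 599^1 ≡ 625 * 385 * 529 * 305 * 599 (mod 656).
Accumulate the product:
625 * 385 = 240625 ≡ 529
529 * 529 = 279841 ≡ 385
385 * 305 = 117425 ≡ 1
1 * 599 = 599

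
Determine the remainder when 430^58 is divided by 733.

519

58 in binary is 111010, i.e. 58 = 32 + 16 + 8 + 2.
430^1 ≡ 430 (mod 733)
430^2 ≡ 430^2 = 184900 ≡ 184 (mod 733)
430^4 ≡ 184^2 = 33856 ≡ 138 (mod 733)
430^8 ≡ 138^2 = 19044 ≡ 719 (mod 733)
430^16 ≡ 719^2 = 516961 ≡ 196 (mod 733)
430^32 ≡ 196^2 = 38416 ≡ 300 (mod 733)
430^58 = 430^32 · 430^16 · 430^8 · 430^2 ≡ 300 · 196 · 719 · 184 (mod 733).
Accumulate the product:
300 · 196 = 58800 ≡ 160
160 · 719 = 115040 ≡ 692
692 · 184 = 127328 ≡ 519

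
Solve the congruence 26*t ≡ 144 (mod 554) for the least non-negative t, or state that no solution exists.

176

gcd(26, 554) = 2, and 2 | 144, so solutions exist.
Divide through by 2: 13*t = 72 (mod 277).
13⁻¹ ≡ 64 (mod 277).
t ≡ 64*72 ≡ 176 (mod 277).
The smallest non-negative solution is t = 176.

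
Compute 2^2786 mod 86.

44

2786 in binary is 101011100010, i.e. 2786 = 2048 + 512 + 128 + 64 + 32 + 2.
2^1 ≡ 2 (mod 86)
2^2 ≡ 2^2 = 4 (mod 86)
2^4 ≡ 4^2 = 16 (mod 86)
2^8 ≡ 16^2 = 256 ≡ 84 (mod 86)
2^16 ≡ 84^2 = 7056 ≡ 4 (mod 86)
2^32 ≡ 4^2 = 16 (mod 86)
2^64 ≡ 16^2 = 256 ≡ 84 (mod 86)
2^128 ≡ 84^2 = 7056 ≡ 4 (mod 86)
2^256 ≡ 4^2 = 16 (mod 86)
2^512 ≡ 16^2 = 256 ≡ 84 (mod 86)
2^1024 ≡ 84^2 = 7056 ≡ 4 (mod 86)
2^2048 ≡ 4^2 = 16 (mod 86)
2^2786 = 2^2048 · 2^512 · 2^128 · 2^64 · 2^32 · 2^2 ≡ 16 · 84 · 4 · 84 · 16 · 4 (mod 86).
Accumulate the product:
16 · 84 = 1344 ≡ 54
54 · 4 = 216 ≡ 44
44 · 84 = 3696 ≡ 84
84 · 16 = 1344 ≡ 54
54 · 4 = 216 ≡ 44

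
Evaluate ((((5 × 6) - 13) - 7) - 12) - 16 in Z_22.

5 × 6 = 30 ≡ 8 (mod 22)
8 - 13 = -5 ≡ 17 (mod 22)
17 - 7 = 10
10 - 12 = -2 ≡ 20 (mod 22)
20 - 16 = 4

4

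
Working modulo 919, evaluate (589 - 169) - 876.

589 - 169 = 420
420 - 876 = -456 ≡ 463 (mod 919)

463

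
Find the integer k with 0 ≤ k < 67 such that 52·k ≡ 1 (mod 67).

58

By the extended Euclidean algorithm:
67 = 1*52 + 15
52 = 3*15 + 7
15 = 2*7 + 1
7 = 7*1 + 0
gcd(52, 67) = 1, so the inverse exists.
Bézout: 1 = 7*67 − 9*52.
So 52⁻¹ ≡ −9 ≡ 58 (mod 67).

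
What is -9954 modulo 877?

-9954 = -12·877 + 570, so -9954 ≡ 570 (mod 877).

570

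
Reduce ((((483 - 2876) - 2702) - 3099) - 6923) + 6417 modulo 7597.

6494

483 - 2876 = -2393 ≡ 5204 (mod 7597)
5204 - 2702 = 2502
2502 - 3099 = -597 ≡ 7000 (mod 7597)
7000 - 6923 = 77
77 + 6417 = 6494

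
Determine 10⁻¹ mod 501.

501 = 50*10 + 1
10 = 10*1 + 0
gcd(10, 501) = 1, so the inverse exists.
Back-substitute for 1:
1 = 1*501 − 50*10
So 10⁻¹ ≡ −50 ≡ 451 (mod 501).

451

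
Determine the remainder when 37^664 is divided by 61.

58

664 in binary is 1010011000, i.e. 664 = 512 + 128 + 16 + 8.
37^1 ≡ 37 (mod 61)
37^2 ≡ 37^2 = 1369 ≡ 27 (mod 61)
37^4 ≡ 27^2 = 729 ≡ 58 (mod 61)
37^8 ≡ 58^2 = 3364 ≡ 9 (mod 61)
37^16 ≡ 9^2 = 81 ≡ 20 (mod 61)
37^32 ≡ 20^2 = 400 ≡ 34 (mod 61)
37^64 ≡ 34^2 = 1156 ≡ 58 (mod 61)
37^128 ≡ 58^2 = 3364 ≡ 9 (mod 61)
37^256 ≡ 9^2 = 81 ≡ 20 (mod 61)
37^512 ≡ 20^2 = 400 ≡ 34 (mod 61)
37^664 = 37^512 × 37^128 × 37^16 × 37^8 ≡ 34 × 9 × 20 × 9 (mod 61).
Accumulate the product:
34 × 9 = 306 ≡ 1
1 × 20 = 20
20 × 9 = 180 ≡ 58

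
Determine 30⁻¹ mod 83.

36

83 = 2×30 + 23
30 = 1×23 + 7
23 = 3×7 + 2
7 = 3×2 + 1
2 = 2×1 + 0
gcd(30, 83) = 1, so the inverse exists.
Back-substitute for 1:
1 = 1×7 − 3×2
  = −3×23 + 10×7
  = 10×30 − 13×23
  = −13×83 + 36×30
So 30⁻¹ ≡ 36 (mod 83).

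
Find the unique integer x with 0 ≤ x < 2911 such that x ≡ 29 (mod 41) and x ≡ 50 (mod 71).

41⁻¹ mod 71: 41·26 ≡ 1 (mod 71), so 41⁻¹ ≡ 26.
x = 29 + 41·((50 − 29)·26 mod 71) = 29 + 41·49 = 2038.

2038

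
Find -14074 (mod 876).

-14074 = -17·876 + 818, so -14074 ≡ 818 (mod 876).

818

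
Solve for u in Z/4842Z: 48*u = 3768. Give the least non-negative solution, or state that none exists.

482

gcd(48, 4842) = 6, and 6 | 3768, so solutions exist.
Divide through by 6: 8*u ≡ 628 mod 807.
8⁻¹ ≡ 101 (mod 807).
u ≡ 101*628 ≡ 482 (mod 807).
The smallest non-negative solution is u = 482.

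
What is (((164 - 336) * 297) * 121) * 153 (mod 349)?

14

164 - 336 = -172 ≡ 177 (mod 349)
177 * 297 = 52569 ≡ 219 (mod 349)
219 * 121 = 26499 ≡ 324 (mod 349)
324 * 153 = 49572 ≡ 14 (mod 349)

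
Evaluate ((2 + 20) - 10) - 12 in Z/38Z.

2 + 20 = 22
22 - 10 = 12
12 - 12 = 0

0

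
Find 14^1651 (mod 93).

Compute successive squares:
1651 in binary is 11001110011, i.e. 1651 = 1024 + 512 + 64 + 32 + 16 + 2 + 1.
14^1 ≡ 14 (mod 93)
14^2 ≡ 14^2 = 196 ≡ 10 (mod 93)
14^4 ≡ 10^2 = 100 ≡ 7 (mod 93)
14^8 ≡ 7^2 = 49 (mod 93)
14^16 ≡ 49^2 = 2401 ≡ 76 (mod 93)
14^32 ≡ 76^2 = 5776 ≡ 10 (mod 93)
14^64 ≡ 10^2 = 100 ≡ 7 (mod 93)
14^128 ≡ 7^2 = 49 (mod 93)
14^256 ≡ 49^2 = 2401 ≡ 76 (mod 93)
14^512 ≡ 76^2 = 5776 ≡ 10 (mod 93)
14^1024 ≡ 10^2 = 100 ≡ 7 (mod 93)
14^1651 = 14^1024 * 14^512 * 14^64 * 14^32 * 14^16 * 14^2 * 14^1 ≡ 7 * 10 * 7 * 10 * 76 * 10 * 14 (mod 93).
Accumulate the product:
7 * 10 = 70
70 * 7 = 490 ≡ 25
25 * 10 = 250 ≡ 64
64 * 76 = 4864 ≡ 28
28 * 10 = 280 ≡ 1
1 * 14 = 14

14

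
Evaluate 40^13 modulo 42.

40^1 ≡ 40 (mod 42)
40^2 ≡ 40^2 = 1600 ≡ 4 (mod 42)
40^4 ≡ 4^2 = 16 (mod 42)
40^8 ≡ 16^2 = 256 ≡ 4 (mod 42)
40^13 = 40^8 * 40^4 * 40^1 ≡ 4 * 16 * 40 (mod 42).
Accumulate the product:
4 * 16 = 64 ≡ 22
22 * 40 = 880 ≡ 40

40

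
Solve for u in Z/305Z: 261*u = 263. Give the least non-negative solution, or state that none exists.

98

gcd(261, 305) = 1, so a unique solution mod 305 exists.
261⁻¹ ≡ 201 (mod 305).
u ≡ 201*263 ≡ 98 (mod 305).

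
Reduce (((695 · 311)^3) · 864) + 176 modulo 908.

372

695 · 311 = 216145 ≡ 41 (mod 908)
(41)^3 ≡ 821 (mod 908)
821 · 864 = 709344 ≡ 196 (mod 908)
196 + 176 = 372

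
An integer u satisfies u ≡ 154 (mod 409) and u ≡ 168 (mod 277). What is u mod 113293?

60277

409⁻¹ mod 277: 409×149 ≡ 1 (mod 277), so 409⁻¹ ≡ 149.
u = 154 + 409×((168 − 154)×149 mod 277) = 154 + 409×147 = 60277.
Check: 60277 mod 409 = 154, 60277 mod 277 = 168. ✓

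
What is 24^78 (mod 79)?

By square-and-multiply:
78 in binary is 1001110, i.e. 78 = 64 + 8 + 4 + 2.
24^1 ≡ 24 (mod 79)
24^2 ≡ 24^2 = 576 ≡ 23 (mod 79)
24^4 ≡ 23^2 = 529 ≡ 55 (mod 79)
24^8 ≡ 55^2 = 3025 ≡ 23 (mod 79)
24^16 ≡ 23^2 = 529 ≡ 55 (mod 79)
24^32 ≡ 55^2 = 3025 ≡ 23 (mod 79)
24^64 ≡ 23^2 = 529 ≡ 55 (mod 79)
24^78 = 24^64 × 24^8 × 24^4 × 24^2 ≡ 55 × 23 × 55 × 23 (mod 79).
Accumulate the product:
55 × 23 = 1265 ≡ 1
1 × 55 = 55
55 × 23 = 1265 ≡ 1

1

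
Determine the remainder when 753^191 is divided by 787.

191 in binary is 10111111, i.e. 191 = 128 + 32 + 16 + 8 + 4 + 2 + 1.
753^1 ≡ 753 (mod 787)
753^2 ≡ 753^2 = 567009 ≡ 369 (mod 787)
753^4 ≡ 369^2 = 136161 ≡ 10 (mod 787)
753^8 ≡ 10^2 = 100 (mod 787)
753^16 ≡ 100^2 = 10000 ≡ 556 (mod 787)
753^32 ≡ 556^2 = 309136 ≡ 632 (mod 787)
753^64 ≡ 632^2 = 399424 ≡ 415 (mod 787)
753^128 ≡ 415^2 = 172225 ≡ 659 (mod 787)
753^191 = 753^128 · 753^32 · 753^16 · 753^8 · 753^4 · 753^2 · 753^1 ≡ 659 · 632 · 556 · 100 · 10 · 369 · 753 (mod 787).
Accumulate the product:
659 · 632 = 416488 ≡ 165
165 · 556 = 91740 ≡ 448
448 · 100 = 44800 ≡ 728
728 · 10 = 7280 ≡ 197
197 · 369 = 72693 ≡ 289
289 · 753 = 217617 ≡ 405

405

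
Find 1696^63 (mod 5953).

Compute successive squares:
1696^1 ≡ 1696 (mod 5953)
1696^2 ≡ 1696^2 = 2876416 ≡ 1117 (mod 5953)
1696^4 ≡ 1117^2 = 1247689 ≡ 3512 (mod 5953)
1696^8 ≡ 3512^2 = 12334144 ≡ 5481 (mod 5953)
1696^16 ≡ 5481^2 = 30041361 ≡ 2523 (mod 5953)
1696^32 ≡ 2523^2 = 6365529 ≡ 1772 (mod 5953)
1696^63 = 1696^32 × 1696^16 × 1696^8 × 1696^4 × 1696^2 × 1696^1 ≡ 1772 × 2523 × 5481 × 3512 × 1117 × 1696 (mod 5953).
Accumulate the product:
1772 × 2523 = 4470756 ≡ 53
53 × 5481 = 290493 ≡ 4749
4749 × 3512 = 16678488 ≡ 4135
4135 × 1117 = 4618795 ≡ 5220
5220 × 1696 = 8853120 ≡ 1009

1009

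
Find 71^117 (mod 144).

71

117 in binary is 1110101, i.e. 117 = 64 + 32 + 16 + 4 + 1.
71^1 ≡ 71 (mod 144)
71^2 ≡ 71^2 = 5041 ≡ 1 (mod 144)
71^4 ≡ 1^2 = 1 (mod 144)
71^8 ≡ 1^2 = 1 (mod 144)
71^16 ≡ 1^2 = 1 (mod 144)
71^32 ≡ 1^2 = 1 (mod 144)
71^64 ≡ 1^2 = 1 (mod 144)
71^117 = 71^64 * 71^32 * 71^16 * 71^4 * 71^1 ≡ 1 * 1 * 1 * 1 * 71 (mod 144).
Accumulate the product:
1 * 1 = 1
1 * 1 = 1
1 * 1 = 1
1 * 71 = 71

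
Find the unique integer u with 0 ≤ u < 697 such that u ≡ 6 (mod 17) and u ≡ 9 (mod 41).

91

17⁻¹ mod 41: 17·29 ≡ 1 (mod 41), so 17⁻¹ ≡ 29.
u = 6 + 17·((9 − 6)·29 mod 41) = 6 + 17·5 = 91.
Check: 91 mod 17 = 6, 91 mod 41 = 9. ✓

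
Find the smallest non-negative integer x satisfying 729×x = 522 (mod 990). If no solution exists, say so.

gcd(729, 990) = 9, and 9 | 522, so solutions exist.
Divide through by 9: 81×x = 58 (mod 110).
81⁻¹ ≡ 91 (mod 110).
x ≡ 91×58 ≡ 108 (mod 110).
The smallest non-negative solution is x = 108.

108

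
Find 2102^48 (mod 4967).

By square-and-multiply:
48 in binary is 110000, i.e. 48 = 32 + 16.
2102^1 ≡ 2102 (mod 4967)
2102^2 ≡ 2102^2 = 4418404 ≡ 2741 (mod 4967)
2102^4 ≡ 2741^2 = 7513081 ≡ 2977 (mod 4967)
2102^8 ≡ 2977^2 = 8862529 ≡ 1401 (mod 4967)
2102^16 ≡ 1401^2 = 1962801 ≡ 836 (mod 4967)
2102^32 ≡ 836^2 = 698896 ≡ 3516 (mod 4967)
2102^48 = 2102^32 × 2102^16 ≡ 3516 × 836 (mod 4967).
3516 × 836 = 2939376 ≡ 3879 (mod 4967).

3879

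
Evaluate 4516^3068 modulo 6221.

Compute successive squares:
3068 in binary is 101111111100, i.e. 3068 = 2048 + 512 + 256 + 128 + 64 + 32 + 16 + 8 + 4.
4516^1 ≡ 4516 (mod 6221)
4516^2 ≡ 4516^2 = 20394256 ≡ 1818 (mod 6221)
4516^4 ≡ 1818^2 = 3305124 ≡ 1773 (mod 6221)
4516^8 ≡ 1773^2 = 3143529 ≡ 1924 (mod 6221)
4516^16 ≡ 1924^2 = 3701776 ≡ 281 (mod 6221)
4516^32 ≡ 281^2 = 78961 ≡ 4309 (mod 6221)
4516^64 ≡ 4309^2 = 18567481 ≡ 4017 (mod 6221)
4516^128 ≡ 4017^2 = 16136289 ≡ 5236 (mod 6221)
4516^256 ≡ 5236^2 = 27415696 ≡ 5970 (mod 6221)
4516^512 ≡ 5970^2 = 35640900 ≡ 791 (mod 6221)
4516^1024 ≡ 791^2 = 625681 ≡ 3581 (mod 6221)
4516^2048 ≡ 3581^2 = 12823561 ≡ 2080 (mod 6221)
4516^3068 = 4516^2048 * 4516^512 * 4516^256 * 4516^128 * 4516^64 * 4516^32 * 4516^16 * 4516^8 * 4516^4 ≡ 2080 * 791 * 5970 * 5236 * 4017 * 4309 * 281 * 1924 * 1773 (mod 6221).
Accumulate the product:
2080 * 791 = 1645280 ≡ 2936
2936 * 5970 = 17527920 ≡ 3363
3363 * 5236 = 17608668 ≡ 3238
3238 * 4017 = 13007046 ≡ 5156
5156 * 4309 = 22217204 ≡ 2013
2013 * 281 = 565653 ≡ 5763
5763 * 1924 = 11088012 ≡ 2190
2190 * 1773 = 3882870 ≡ 966

966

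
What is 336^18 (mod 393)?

By square-and-multiply:
336^1 ≡ 336 (mod 393)
336^2 ≡ 336^2 = 112896 ≡ 105 (mod 393)
336^4 ≡ 105^2 = 11025 ≡ 21 (mod 393)
336^8 ≡ 21^2 = 441 ≡ 48 (mod 393)
336^16 ≡ 48^2 = 2304 ≡ 339 (mod 393)
336^18 = 336^16 · 336^2 ≡ 339 · 105 (mod 393).
339 · 105 = 35595 ≡ 225 (mod 393).

225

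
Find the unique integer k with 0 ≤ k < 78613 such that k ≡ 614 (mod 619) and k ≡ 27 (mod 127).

619⁻¹ mod 127: 619·119 ≡ 1 (mod 127), so 619⁻¹ ≡ 119.
k = 614 + 619·((27 − 614)·119 mod 127) = 614 + 619·124 = 77370.

77370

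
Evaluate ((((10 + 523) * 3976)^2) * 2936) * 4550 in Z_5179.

1769

10 + 523 = 533
533 * 3976 = 2119208 ≡ 997 (mod 5179)
(997)^2 ≡ 4820 (mod 5179)
4820 * 2936 = 14151520 ≡ 2492 (mod 5179)
2492 * 4550 = 11338600 ≡ 1769 (mod 5179)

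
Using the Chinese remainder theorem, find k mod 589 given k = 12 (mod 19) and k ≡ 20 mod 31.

19⁻¹ mod 31: 19*18 ≡ 1 (mod 31), so 19⁻¹ ≡ 18.
k = 12 + 19*((20 − 12)*18 mod 31) = 12 + 19*20 = 392.

392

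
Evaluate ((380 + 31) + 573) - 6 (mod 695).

380 + 31 = 411
411 + 573 = 984 ≡ 289 (mod 695)
289 - 6 = 283

283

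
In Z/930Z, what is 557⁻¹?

743

930 = 1×557 + 373
557 = 1×373 + 184
373 = 2×184 + 5
184 = 36×5 + 4
5 = 1×4 + 1
4 = 4×1 + 0
gcd(557, 930) = 1, so the inverse exists.
Bézout: 1 = 112×930 − 187×557.
So 557⁻¹ ≡ −187 ≡ 743 (mod 930).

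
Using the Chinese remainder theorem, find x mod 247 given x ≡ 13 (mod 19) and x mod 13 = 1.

222

19⁻¹ mod 13: 19·11 ≡ 1 (mod 13), so 19⁻¹ ≡ 11.
x = 13 + 19·((1 − 13)·11 mod 13) = 13 + 19·11 = 222.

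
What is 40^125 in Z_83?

125 in binary is 1111101, i.e. 125 = 64 + 32 + 16 + 8 + 4 + 1.
40^1 ≡ 40 (mod 83)
40^2 ≡ 40^2 = 1600 ≡ 23 (mod 83)
40^4 ≡ 23^2 = 529 ≡ 31 (mod 83)
40^8 ≡ 31^2 = 961 ≡ 48 (mod 83)
40^16 ≡ 48^2 = 2304 ≡ 63 (mod 83)
40^32 ≡ 63^2 = 3969 ≡ 68 (mod 83)
40^64 ≡ 68^2 = 4624 ≡ 59 (mod 83)
40^125 = 40^64 · 40^32 · 40^16 · 40^8 · 40^4 · 40^1 ≡ 59 · 68 · 63 · 48 · 31 · 40 (mod 83).
Accumulate the product:
59 · 68 = 4012 ≡ 28
28 · 63 = 1764 ≡ 21
21 · 48 = 1008 ≡ 12
12 · 31 = 372 ≡ 40
40 · 40 = 1600 ≡ 23

23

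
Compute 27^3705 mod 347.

By square-and-multiply:
3705 in binary is 111001111001, i.e. 3705 = 2048 + 1024 + 512 + 64 + 32 + 16 + 8 + 1.
27^1 ≡ 27 (mod 347)
27^2 ≡ 27^2 = 729 ≡ 35 (mod 347)
27^4 ≡ 35^2 = 1225 ≡ 184 (mod 347)
27^8 ≡ 184^2 = 33856 ≡ 197 (mod 347)
27^16 ≡ 197^2 = 38809 ≡ 292 (mod 347)
27^32 ≡ 292^2 = 85264 ≡ 249 (mod 347)
27^64 ≡ 249^2 = 62001 ≡ 235 (mod 347)
27^128 ≡ 235^2 = 55225 ≡ 52 (mod 347)
27^256 ≡ 52^2 = 2704 ≡ 275 (mod 347)
27^512 ≡ 275^2 = 75625 ≡ 326 (mod 347)
27^1024 ≡ 326^2 = 106276 ≡ 94 (mod 347)
27^2048 ≡ 94^2 = 8836 ≡ 161 (mod 347)
27^3705 = 27^2048 * 27^1024 * 27^512 * 27^64 * 27^32 * 27^16 * 27^8 * 27^1 ≡ 161 * 94 * 326 * 235 * 249 * 292 * 197 * 27 (mod 347).
Accumulate the product:
161 * 94 = 15134 ≡ 213
213 * 326 = 69438 ≡ 38
38 * 235 = 8930 ≡ 255
255 * 249 = 63495 ≡ 341
341 * 292 = 99572 ≡ 330
330 * 197 = 65010 ≡ 121
121 * 27 = 3267 ≡ 144

144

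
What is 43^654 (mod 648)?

43^1 ≡ 43 (mod 648)
43^2 ≡ 43^2 = 1849 ≡ 553 (mod 648)
43^4 ≡ 553^2 = 305809 ≡ 601 (mod 648)
43^8 ≡ 601^2 = 361201 ≡ 265 (mod 648)
43^16 ≡ 265^2 = 70225 ≡ 241 (mod 648)
43^32 ≡ 241^2 = 58081 ≡ 409 (mod 648)
43^64 ≡ 409^2 = 167281 ≡ 97 (mod 648)
43^128 ≡ 97^2 = 9409 ≡ 337 (mod 648)
43^256 ≡ 337^2 = 113569 ≡ 169 (mod 648)
43^512 ≡ 169^2 = 28561 ≡ 49 (mod 648)
43^654 = 43^512 · 43^128 · 43^8 · 43^4 · 43^2 ≡ 49 · 337 · 265 · 601 · 553 (mod 648).
Accumulate the product:
49 · 337 = 16513 ≡ 313
313 · 265 = 82945 ≡ 1
1 · 601 = 601
601 · 553 = 332353 ≡ 577

577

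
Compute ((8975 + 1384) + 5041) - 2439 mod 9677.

3284

8975 + 1384 = 10359 ≡ 682 (mod 9677)
682 + 5041 = 5723
5723 - 2439 = 3284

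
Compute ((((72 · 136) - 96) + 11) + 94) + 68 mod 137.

72 · 136 = 9792 ≡ 65 (mod 137)
65 - 96 = -31 ≡ 106 (mod 137)
106 + 11 = 117
117 + 94 = 211 ≡ 74 (mod 137)
74 + 68 = 142 ≡ 5 (mod 137)

5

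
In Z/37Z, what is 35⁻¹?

37 = 1*35 + 2
35 = 17*2 + 1
2 = 2*1 + 0
gcd(35, 37) = 1, so the inverse exists.
Bézout: 1 = −17*37 + 18*35.
So 35⁻¹ ≡ 18 (mod 37).

18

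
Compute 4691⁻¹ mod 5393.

By the extended Euclidean algorithm:
5393 = 1*4691 + 702
4691 = 6*702 + 479
702 = 1*479 + 223
479 = 2*223 + 33
223 = 6*33 + 25
33 = 1*25 + 8
25 = 3*8 + 1
8 = 8*1 + 0
gcd(4691, 5393) = 1, so the inverse exists.
Bézout: 1 = 568*5393 − 653*4691.
So 4691⁻¹ ≡ −653 ≡ 4740 (mod 5393).

4740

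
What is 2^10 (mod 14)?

Using repeated squaring:
2^1 ≡ 2 (mod 14)
2^2 ≡ 2^2 = 4 (mod 14)
2^4 ≡ 4^2 = 16 ≡ 2 (mod 14)
2^8 ≡ 2^2 = 4 (mod 14)
2^10 = 2^8 · 2^2 ≡ 4 · 4 (mod 14).
4 · 4 = 16 ≡ 2 (mod 14).

2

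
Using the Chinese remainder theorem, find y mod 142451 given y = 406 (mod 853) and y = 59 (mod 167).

853⁻¹ mod 167: 853*65 ≡ 1 (mod 167), so 853⁻¹ ≡ 65.
y = 406 + 853*((59 − 406)*65 mod 167) = 406 + 853*157 = 134327.
Check: 134327 mod 853 = 406, 134327 mod 167 = 59. ✓

134327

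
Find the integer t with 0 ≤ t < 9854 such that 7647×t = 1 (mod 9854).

By the extended Euclidean algorithm:
9854 = 1×7647 + 2207
7647 = 3×2207 + 1026
2207 = 2×1026 + 155
1026 = 6×155 + 96
155 = 1×96 + 59
96 = 1×59 + 37
59 = 1×37 + 22
37 = 1×22 + 15
22 = 1×15 + 7
15 = 2×7 + 1
7 = 7×1 + 0
gcd(7647, 9854) = 1, so the inverse exists.
Back-substitute for 1:
1 = 1×15 − 2×7
  = −2×22 + 3×15
  = 3×37 − 5×22
  = −5×59 + 8×37
  = 8×96 − 13×59
  = −13×155 + 21×96
  = 21×1026 − 139×155
  = −139×2207 + 299×1026
  = 299×7647 − 1036×2207
  = −1036×9854 + 1335×7647
So 7647⁻¹ ≡ 1335 (mod 9854).

1335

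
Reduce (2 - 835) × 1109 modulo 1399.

2 - 835 = -833 ≡ 566 (mod 1399)
566 × 1109 = 627694 ≡ 942 (mod 1399)

942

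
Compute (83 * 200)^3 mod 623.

237

83 * 200 = 16600 ≡ 402 (mod 623)
(402)^3 ≡ 237 (mod 623)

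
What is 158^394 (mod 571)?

105

Using repeated squaring:
394 in binary is 110001010, i.e. 394 = 256 + 128 + 8 + 2.
158^1 ≡ 158 (mod 571)
158^2 ≡ 158^2 = 24964 ≡ 411 (mod 571)
158^4 ≡ 411^2 = 168921 ≡ 476 (mod 571)
158^8 ≡ 476^2 = 226576 ≡ 460 (mod 571)
158^16 ≡ 460^2 = 211600 ≡ 330 (mod 571)
158^32 ≡ 330^2 = 108900 ≡ 410 (mod 571)
158^64 ≡ 410^2 = 168100 ≡ 226 (mod 571)
158^128 ≡ 226^2 = 51076 ≡ 257 (mod 571)
158^256 ≡ 257^2 = 66049 ≡ 384 (mod 571)
158^394 = 158^256 * 158^128 * 158^8 * 158^2 ≡ 384 * 257 * 460 * 411 (mod 571).
Accumulate the product:
384 * 257 = 98688 ≡ 476
476 * 460 = 218960 ≡ 267
267 * 411 = 109737 ≡ 105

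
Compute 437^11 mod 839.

606

11 in binary is 1011, i.e. 11 = 8 + 2 + 1.
437^1 ≡ 437 (mod 839)
437^2 ≡ 437^2 = 190969 ≡ 516 (mod 839)
437^4 ≡ 516^2 = 266256 ≡ 293 (mod 839)
437^8 ≡ 293^2 = 85849 ≡ 271 (mod 839)
437^11 = 437^8 · 437^2 · 437^1 ≡ 271 · 516 · 437 (mod 839).
Accumulate the product:
271 · 516 = 139836 ≡ 562
562 · 437 = 245594 ≡ 606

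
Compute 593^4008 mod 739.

500

4008 in binary is 111110101000, i.e. 4008 = 2048 + 1024 + 512 + 256 + 128 + 32 + 8.
593^1 ≡ 593 (mod 739)
593^2 ≡ 593^2 = 351649 ≡ 624 (mod 739)
593^4 ≡ 624^2 = 389376 ≡ 662 (mod 739)
593^8 ≡ 662^2 = 438244 ≡ 17 (mod 739)
593^16 ≡ 17^2 = 289 (mod 739)
593^32 ≡ 289^2 = 83521 ≡ 14 (mod 739)
593^64 ≡ 14^2 = 196 (mod 739)
593^128 ≡ 196^2 = 38416 ≡ 727 (mod 739)
593^256 ≡ 727^2 = 528529 ≡ 144 (mod 739)
593^512 ≡ 144^2 = 20736 ≡ 44 (mod 739)
593^1024 ≡ 44^2 = 1936 ≡ 458 (mod 739)
593^2048 ≡ 458^2 = 209764 ≡ 627 (mod 739)
593^4008 = 593^2048 · 593^1024 · 593^512 · 593^256 · 593^128 · 593^32 · 593^8 ≡ 627 · 458 · 44 · 144 · 727 · 14 · 17 (mod 739).
Accumulate the product:
627 · 458 = 287166 ≡ 434
434 · 44 = 19096 ≡ 621
621 · 144 = 89424 ≡ 5
5 · 727 = 3635 ≡ 679
679 · 14 = 9506 ≡ 638
638 · 17 = 10846 ≡ 500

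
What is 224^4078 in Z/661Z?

230

224^1 ≡ 224 (mod 661)
224^2 ≡ 224^2 = 50176 ≡ 601 (mod 661)
224^4 ≡ 601^2 = 361201 ≡ 295 (mod 661)
224^8 ≡ 295^2 = 87025 ≡ 434 (mod 661)
224^16 ≡ 434^2 = 188356 ≡ 632 (mod 661)
224^32 ≡ 632^2 = 399424 ≡ 180 (mod 661)
224^64 ≡ 180^2 = 32400 ≡ 11 (mod 661)
224^128 ≡ 11^2 = 121 (mod 661)
224^256 ≡ 121^2 = 14641 ≡ 99 (mod 661)
224^512 ≡ 99^2 = 9801 ≡ 547 (mod 661)
224^1024 ≡ 547^2 = 299209 ≡ 437 (mod 661)
224^2048 ≡ 437^2 = 190969 ≡ 601 (mod 661)
224^4078 = 224^2048 * 224^1024 * 224^512 * 224^256 * 224^128 * 224^64 * 224^32 * 224^8 * 224^4 * 224^2 ≡ 601 * 437 * 547 * 99 * 121 * 11 * 180 * 434 * 295 * 601 (mod 661).
Accumulate the product:
601 * 437 = 262637 ≡ 220
220 * 547 = 120340 ≡ 38
38 * 99 = 3762 ≡ 457
457 * 121 = 55297 ≡ 434
434 * 11 = 4774 ≡ 147
147 * 180 = 26460 ≡ 20
20 * 434 = 8680 ≡ 87
87 * 295 = 25665 ≡ 547
547 * 601 = 328747 ≡ 230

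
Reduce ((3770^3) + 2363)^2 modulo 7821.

1996

(3770)^3 ≡ 17 (mod 7821)
17 + 2363 = 2380
(2380)^2 ≡ 1996 (mod 7821)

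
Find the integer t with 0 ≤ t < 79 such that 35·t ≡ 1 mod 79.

70

79 = 2*35 + 9
35 = 3*9 + 8
9 = 1*8 + 1
8 = 8*1 + 0
gcd(35, 79) = 1, so the inverse exists.
Back-substitute for 1:
1 = 1*9 − 1*8
  = −1*35 + 4*9
  = 4*79 − 9*35
So 35⁻¹ ≡ −9 ≡ 70 (mod 79).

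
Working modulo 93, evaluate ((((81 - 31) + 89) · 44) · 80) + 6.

13

81 - 31 = 50
50 + 89 = 139 ≡ 46 (mod 93)
46 · 44 = 2024 ≡ 71 (mod 93)
71 · 80 = 5680 ≡ 7 (mod 93)
7 + 6 = 13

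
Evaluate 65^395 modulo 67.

Compute successive squares:
395 in binary is 110001011, i.e. 395 = 256 + 128 + 8 + 2 + 1.
65^1 ≡ 65 (mod 67)
65^2 ≡ 65^2 = 4225 ≡ 4 (mod 67)
65^4 ≡ 4^2 = 16 (mod 67)
65^8 ≡ 16^2 = 256 ≡ 55 (mod 67)
65^16 ≡ 55^2 = 3025 ≡ 10 (mod 67)
65^32 ≡ 10^2 = 100 ≡ 33 (mod 67)
65^64 ≡ 33^2 = 1089 ≡ 17 (mod 67)
65^128 ≡ 17^2 = 289 ≡ 21 (mod 67)
65^256 ≡ 21^2 = 441 ≡ 39 (mod 67)
65^395 = 65^256 * 65^128 * 65^8 * 65^2 * 65^1 ≡ 39 * 21 * 55 * 4 * 65 (mod 67).
Accumulate the product:
39 * 21 = 819 ≡ 15
15 * 55 = 825 ≡ 21
21 * 4 = 84 ≡ 17
17 * 65 = 1105 ≡ 33

33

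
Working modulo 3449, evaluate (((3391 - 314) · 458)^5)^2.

3391 - 314 = 3077
3077 · 458 = 1409266 ≡ 2074 (mod 3449)
(2074)^5 ≡ 1031 (mod 3449)
(1031)^2 ≡ 669 (mod 3449)

669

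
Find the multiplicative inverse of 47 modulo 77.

59

Run the extended Euclidean algorithm:
77 = 1·47 + 30
47 = 1·30 + 17
30 = 1·17 + 13
17 = 1·13 + 4
13 = 3·4 + 1
4 = 4·1 + 0
gcd(47, 77) = 1, so the inverse exists.
Back-substitute for 1:
1 = 1·13 − 3·4
  = −3·17 + 4·13
  = 4·30 − 7·17
  = −7·47 + 11·30
  = 11·77 − 18·47
So 47⁻¹ ≡ −18 ≡ 59 (mod 77).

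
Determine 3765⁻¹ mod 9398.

3889

Apply the Euclidean algorithm and back-substitute:
9398 = 2×3765 + 1868
3765 = 2×1868 + 29
1868 = 64×29 + 12
29 = 2×12 + 5
12 = 2×5 + 2
5 = 2×2 + 1
2 = 2×1 + 0
gcd(3765, 9398) = 1, so the inverse exists.
Bézout: 1 = −1558×9398 + 3889×3765.
So 3765⁻¹ ≡ 3889 (mod 9398).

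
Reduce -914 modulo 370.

196

-914 = -3×370 + 196, so -914 ≡ 196 (mod 370).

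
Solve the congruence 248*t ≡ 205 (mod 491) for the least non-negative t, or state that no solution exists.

gcd(248, 491) = 1, so a unique solution mod 491 exists.
248⁻¹ ≡ 295 (mod 491).
t ≡ 295*205 ≡ 82 (mod 491).

82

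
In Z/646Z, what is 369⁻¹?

Apply the Euclidean algorithm and back-substitute:
646 = 1×369 + 277
369 = 1×277 + 92
277 = 3×92 + 1
92 = 92×1 + 0
gcd(369, 646) = 1, so the inverse exists.
Bézout: 1 = 4×646 − 7×369.
So 369⁻¹ ≡ −7 ≡ 639 (mod 646).

639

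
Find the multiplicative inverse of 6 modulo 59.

59 = 9*6 + 5
6 = 1*5 + 1
5 = 5*1 + 0
gcd(6, 59) = 1, so the inverse exists.
Bézout: 1 = −1*59 + 10*6.
So 6⁻¹ ≡ 10 (mod 59).

10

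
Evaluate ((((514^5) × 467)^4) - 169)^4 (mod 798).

669

(514)^5 ≡ 628 (mod 798)
628 × 467 = 293276 ≡ 410 (mod 798)
(410)^4 ≡ 676 (mod 798)
676 - 169 = 507
(507)^4 ≡ 669 (mod 798)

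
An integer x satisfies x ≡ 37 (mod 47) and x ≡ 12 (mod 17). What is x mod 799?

131

47⁻¹ mod 17: 47×4 ≡ 1 (mod 17), so 47⁻¹ ≡ 4.
x = 37 + 47×((12 − 37)×4 mod 17) = 37 + 47×2 = 131.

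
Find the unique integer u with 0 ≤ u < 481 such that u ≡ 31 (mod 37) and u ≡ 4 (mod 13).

290

37⁻¹ mod 13: 37*6 ≡ 1 (mod 13), so 37⁻¹ ≡ 6.
u = 31 + 37*((4 − 31)*6 mod 13) = 31 + 37*7 = 290.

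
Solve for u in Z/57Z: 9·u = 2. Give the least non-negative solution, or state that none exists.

no solution

gcd(9, 57) = 3, and 3 does not divide 2.
So the congruence has no solution.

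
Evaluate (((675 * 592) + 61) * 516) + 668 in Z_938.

816

675 * 592 = 399600 ≡ 12 (mod 938)
12 + 61 = 73
73 * 516 = 37668 ≡ 148 (mod 938)
148 + 668 = 816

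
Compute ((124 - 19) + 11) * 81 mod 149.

124 - 19 = 105
105 + 11 = 116
116 * 81 = 9396 ≡ 9 (mod 149)

9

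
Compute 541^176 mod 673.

Using repeated squaring:
176 in binary is 10110000, i.e. 176 = 128 + 32 + 16.
541^1 ≡ 541 (mod 673)
541^2 ≡ 541^2 = 292681 ≡ 599 (mod 673)
541^4 ≡ 599^2 = 358801 ≡ 92 (mod 673)
541^8 ≡ 92^2 = 8464 ≡ 388 (mod 673)
541^16 ≡ 388^2 = 150544 ≡ 465 (mod 673)
541^32 ≡ 465^2 = 216225 ≡ 192 (mod 673)
541^64 ≡ 192^2 = 36864 ≡ 522 (mod 673)
541^128 ≡ 522^2 = 272484 ≡ 592 (mod 673)
541^176 = 541^128 * 541^32 * 541^16 ≡ 592 * 192 * 465 (mod 673).
Accumulate the product:
592 * 192 = 113664 ≡ 600
600 * 465 = 279000 ≡ 378

378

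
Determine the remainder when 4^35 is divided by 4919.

972

By square-and-multiply:
4^1 ≡ 4 (mod 4919)
4^2 ≡ 4^2 = 16 (mod 4919)
4^4 ≡ 16^2 = 256 (mod 4919)
4^8 ≡ 256^2 = 65536 ≡ 1589 (mod 4919)
4^16 ≡ 1589^2 = 2524921 ≡ 1474 (mod 4919)
4^32 ≡ 1474^2 = 2172676 ≡ 3397 (mod 4919)
4^35 = 4^32 · 4^2 · 4^1 ≡ 3397 · 16 · 4 (mod 4919).
Accumulate the product:
3397 · 16 = 54352 ≡ 243
243 · 4 = 972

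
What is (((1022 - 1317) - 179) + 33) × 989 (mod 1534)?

1022 - 1317 = -295 ≡ 1239 (mod 1534)
1239 - 179 = 1060
1060 + 33 = 1093
1093 × 989 = 1080977 ≡ 1041 (mod 1534)

1041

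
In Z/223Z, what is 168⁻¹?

150

223 = 1·168 + 55
168 = 3·55 + 3
55 = 18·3 + 1
3 = 3·1 + 0
gcd(168, 223) = 1, so the inverse exists.
Back-substitute for 1:
1 = 1·55 − 18·3
  = −18·168 + 55·55
  = 55·223 − 73·168
So 168⁻¹ ≡ −73 ≡ 150 (mod 223).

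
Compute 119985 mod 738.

429

119985 = 162·738 + 429, so 119985 ≡ 429 (mod 738).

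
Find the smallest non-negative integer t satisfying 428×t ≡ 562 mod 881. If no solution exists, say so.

96

gcd(428, 881) = 1, so a unique solution mod 881 exists.
428⁻¹ ≡ 599 (mod 881).
t ≡ 599×562 ≡ 96 (mod 881).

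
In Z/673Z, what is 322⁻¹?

673 = 2·322 + 29
322 = 11·29 + 3
29 = 9·3 + 2
3 = 1·2 + 1
2 = 2·1 + 0
gcd(322, 673) = 1, so the inverse exists.
Back-substitute for 1:
1 = 1·3 − 1·2
  = −1·29 + 10·3
  = 10·322 − 111·29
  = −111·673 + 232·322
So 322⁻¹ ≡ 232 (mod 673).

232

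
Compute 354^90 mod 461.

229

Using repeated squaring:
354^1 ≡ 354 (mod 461)
354^2 ≡ 354^2 = 125316 ≡ 385 (mod 461)
354^4 ≡ 385^2 = 148225 ≡ 244 (mod 461)
354^8 ≡ 244^2 = 59536 ≡ 67 (mod 461)
354^16 ≡ 67^2 = 4489 ≡ 340 (mod 461)
354^32 ≡ 340^2 = 115600 ≡ 350 (mod 461)
354^64 ≡ 350^2 = 122500 ≡ 335 (mod 461)
354^90 = 354^64 × 354^16 × 354^8 × 354^2 ≡ 335 × 340 × 67 × 385 (mod 461).
Accumulate the product:
335 × 340 = 113900 ≡ 33
33 × 67 = 2211 ≡ 367
367 × 385 = 141295 ≡ 229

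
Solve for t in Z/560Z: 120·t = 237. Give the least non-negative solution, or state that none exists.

gcd(120, 560) = 40, and 40 does not divide 237.
So the congruence has no solution.

no solution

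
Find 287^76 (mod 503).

Compute successive squares:
76 in binary is 1001100, i.e. 76 = 64 + 8 + 4.
287^1 ≡ 287 (mod 503)
287^2 ≡ 287^2 = 82369 ≡ 380 (mod 503)
287^4 ≡ 380^2 = 144400 ≡ 39 (mod 503)
287^8 ≡ 39^2 = 1521 ≡ 12 (mod 503)
287^16 ≡ 12^2 = 144 (mod 503)
287^32 ≡ 144^2 = 20736 ≡ 113 (mod 503)
287^64 ≡ 113^2 = 12769 ≡ 194 (mod 503)
287^76 = 287^64 * 287^8 * 287^4 ≡ 194 * 12 * 39 (mod 503).
Accumulate the product:
194 * 12 = 2328 ≡ 316
316 * 39 = 12324 ≡ 252

252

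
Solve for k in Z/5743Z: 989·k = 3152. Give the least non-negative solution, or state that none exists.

gcd(989, 5743) = 1, so a unique solution mod 5743 exists.
989⁻¹ ≡ 2195 (mod 5743).
k ≡ 2195·3152 ≡ 4068 (mod 5743).

4068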